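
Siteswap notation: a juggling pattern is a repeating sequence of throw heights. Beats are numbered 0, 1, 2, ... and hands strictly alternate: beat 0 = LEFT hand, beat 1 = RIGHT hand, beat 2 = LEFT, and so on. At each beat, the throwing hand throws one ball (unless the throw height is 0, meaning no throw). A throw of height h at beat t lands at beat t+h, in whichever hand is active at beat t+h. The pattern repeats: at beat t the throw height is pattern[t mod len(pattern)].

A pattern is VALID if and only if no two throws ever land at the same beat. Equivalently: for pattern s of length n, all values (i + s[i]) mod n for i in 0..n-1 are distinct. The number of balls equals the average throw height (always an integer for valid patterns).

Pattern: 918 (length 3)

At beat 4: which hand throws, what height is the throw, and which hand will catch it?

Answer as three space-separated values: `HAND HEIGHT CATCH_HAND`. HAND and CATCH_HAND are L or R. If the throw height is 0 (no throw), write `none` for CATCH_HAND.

Beat 4: 4 mod 2 = 0, so hand = L
Throw height = pattern[4 mod 3] = pattern[1] = 1
Lands at beat 4+1=5, 5 mod 2 = 1, so catch hand = R

Answer: L 1 R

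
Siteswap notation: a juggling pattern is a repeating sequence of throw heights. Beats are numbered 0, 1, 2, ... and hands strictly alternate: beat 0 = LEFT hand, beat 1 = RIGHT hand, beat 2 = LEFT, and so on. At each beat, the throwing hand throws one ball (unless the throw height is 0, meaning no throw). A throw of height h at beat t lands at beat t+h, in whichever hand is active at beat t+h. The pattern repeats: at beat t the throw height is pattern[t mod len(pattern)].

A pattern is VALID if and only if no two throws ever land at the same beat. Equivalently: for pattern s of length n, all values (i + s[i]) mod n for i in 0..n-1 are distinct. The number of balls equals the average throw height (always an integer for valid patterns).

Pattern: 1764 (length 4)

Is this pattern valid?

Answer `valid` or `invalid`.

i=0: (i + s[i]) mod n = (0 + 1) mod 4 = 1
i=1: (i + s[i]) mod n = (1 + 7) mod 4 = 0
i=2: (i + s[i]) mod n = (2 + 6) mod 4 = 0
i=3: (i + s[i]) mod n = (3 + 4) mod 4 = 3
Residues: [1, 0, 0, 3], distinct: False

Answer: invalid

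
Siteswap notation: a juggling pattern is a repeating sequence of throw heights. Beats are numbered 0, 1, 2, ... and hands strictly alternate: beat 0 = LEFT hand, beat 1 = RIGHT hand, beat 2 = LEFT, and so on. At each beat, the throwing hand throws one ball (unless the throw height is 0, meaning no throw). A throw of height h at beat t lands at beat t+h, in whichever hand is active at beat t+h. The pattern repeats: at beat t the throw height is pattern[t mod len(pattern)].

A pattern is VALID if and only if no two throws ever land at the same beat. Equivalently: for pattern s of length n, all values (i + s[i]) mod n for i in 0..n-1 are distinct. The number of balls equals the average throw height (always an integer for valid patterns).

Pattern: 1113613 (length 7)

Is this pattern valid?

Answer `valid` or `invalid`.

i=0: (i + s[i]) mod n = (0 + 1) mod 7 = 1
i=1: (i + s[i]) mod n = (1 + 1) mod 7 = 2
i=2: (i + s[i]) mod n = (2 + 1) mod 7 = 3
i=3: (i + s[i]) mod n = (3 + 3) mod 7 = 6
i=4: (i + s[i]) mod n = (4 + 6) mod 7 = 3
i=5: (i + s[i]) mod n = (5 + 1) mod 7 = 6
i=6: (i + s[i]) mod n = (6 + 3) mod 7 = 2
Residues: [1, 2, 3, 6, 3, 6, 2], distinct: False

Answer: invalid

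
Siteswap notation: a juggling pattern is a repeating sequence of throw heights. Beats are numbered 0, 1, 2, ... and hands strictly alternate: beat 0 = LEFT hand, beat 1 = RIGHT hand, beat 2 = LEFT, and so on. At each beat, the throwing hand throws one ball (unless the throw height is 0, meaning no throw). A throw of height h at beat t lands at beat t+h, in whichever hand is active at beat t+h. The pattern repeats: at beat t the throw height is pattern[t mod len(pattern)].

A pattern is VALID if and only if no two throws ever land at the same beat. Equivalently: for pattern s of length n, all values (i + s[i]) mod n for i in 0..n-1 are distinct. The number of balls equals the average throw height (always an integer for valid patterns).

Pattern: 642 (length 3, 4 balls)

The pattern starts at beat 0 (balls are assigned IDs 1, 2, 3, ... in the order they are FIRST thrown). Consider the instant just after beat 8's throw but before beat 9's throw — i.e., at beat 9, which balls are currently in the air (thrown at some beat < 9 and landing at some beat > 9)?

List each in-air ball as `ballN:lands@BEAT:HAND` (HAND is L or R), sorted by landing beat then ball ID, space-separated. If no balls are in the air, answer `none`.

Answer: ball3:lands@10:L ball2:lands@11:R ball1:lands@12:L

Derivation:
Beat 0 (L): throw ball1 h=6 -> lands@6:L; in-air after throw: [b1@6:L]
Beat 1 (R): throw ball2 h=4 -> lands@5:R; in-air after throw: [b2@5:R b1@6:L]
Beat 2 (L): throw ball3 h=2 -> lands@4:L; in-air after throw: [b3@4:L b2@5:R b1@6:L]
Beat 3 (R): throw ball4 h=6 -> lands@9:R; in-air after throw: [b3@4:L b2@5:R b1@6:L b4@9:R]
Beat 4 (L): throw ball3 h=4 -> lands@8:L; in-air after throw: [b2@5:R b1@6:L b3@8:L b4@9:R]
Beat 5 (R): throw ball2 h=2 -> lands@7:R; in-air after throw: [b1@6:L b2@7:R b3@8:L b4@9:R]
Beat 6 (L): throw ball1 h=6 -> lands@12:L; in-air after throw: [b2@7:R b3@8:L b4@9:R b1@12:L]
Beat 7 (R): throw ball2 h=4 -> lands@11:R; in-air after throw: [b3@8:L b4@9:R b2@11:R b1@12:L]
Beat 8 (L): throw ball3 h=2 -> lands@10:L; in-air after throw: [b4@9:R b3@10:L b2@11:R b1@12:L]
Beat 9 (R): throw ball4 h=6 -> lands@15:R; in-air after throw: [b3@10:L b2@11:R b1@12:L b4@15:R]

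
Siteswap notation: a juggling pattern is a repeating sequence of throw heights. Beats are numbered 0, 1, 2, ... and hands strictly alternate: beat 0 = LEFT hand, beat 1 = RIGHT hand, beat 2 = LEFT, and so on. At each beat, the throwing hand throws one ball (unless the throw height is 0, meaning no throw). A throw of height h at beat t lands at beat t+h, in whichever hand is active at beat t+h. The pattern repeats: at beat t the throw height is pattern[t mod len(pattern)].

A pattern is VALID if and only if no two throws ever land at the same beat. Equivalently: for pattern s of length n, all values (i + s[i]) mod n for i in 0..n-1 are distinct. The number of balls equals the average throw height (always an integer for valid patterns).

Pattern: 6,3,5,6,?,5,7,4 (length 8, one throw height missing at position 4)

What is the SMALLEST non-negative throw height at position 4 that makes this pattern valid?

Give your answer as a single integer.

i=0: (0 + 6) mod 8 = 6
i=1: (1 + 3) mod 8 = 4
i=2: (2 + 5) mod 8 = 7
i=3: (3 + 6) mod 8 = 1
i=4: s[i]=? (unknown)
i=5: (5 + 5) mod 8 = 2
i=6: (6 + 7) mod 8 = 5
i=7: (7 + 4) mod 8 = 3
Known residues: [1, 2, 3, 4, 5, 6, 7]; need a permutation of 0..7, so missing residue r = 0
Need (4 + s) mod 8 = 0; smallest s = (0 - 4) mod 8 = 4

Answer: 4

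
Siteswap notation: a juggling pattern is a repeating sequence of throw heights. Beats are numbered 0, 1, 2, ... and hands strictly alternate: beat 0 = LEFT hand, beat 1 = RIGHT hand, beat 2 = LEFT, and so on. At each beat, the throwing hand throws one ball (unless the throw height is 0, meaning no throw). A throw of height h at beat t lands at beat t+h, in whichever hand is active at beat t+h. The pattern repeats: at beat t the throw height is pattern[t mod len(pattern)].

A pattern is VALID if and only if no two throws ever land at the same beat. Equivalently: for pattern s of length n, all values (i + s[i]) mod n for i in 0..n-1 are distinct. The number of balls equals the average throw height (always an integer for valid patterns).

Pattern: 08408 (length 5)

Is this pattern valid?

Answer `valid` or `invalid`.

Answer: valid

Derivation:
i=0: (i + s[i]) mod n = (0 + 0) mod 5 = 0
i=1: (i + s[i]) mod n = (1 + 8) mod 5 = 4
i=2: (i + s[i]) mod n = (2 + 4) mod 5 = 1
i=3: (i + s[i]) mod n = (3 + 0) mod 5 = 3
i=4: (i + s[i]) mod n = (4 + 8) mod 5 = 2
Residues: [0, 4, 1, 3, 2], distinct: True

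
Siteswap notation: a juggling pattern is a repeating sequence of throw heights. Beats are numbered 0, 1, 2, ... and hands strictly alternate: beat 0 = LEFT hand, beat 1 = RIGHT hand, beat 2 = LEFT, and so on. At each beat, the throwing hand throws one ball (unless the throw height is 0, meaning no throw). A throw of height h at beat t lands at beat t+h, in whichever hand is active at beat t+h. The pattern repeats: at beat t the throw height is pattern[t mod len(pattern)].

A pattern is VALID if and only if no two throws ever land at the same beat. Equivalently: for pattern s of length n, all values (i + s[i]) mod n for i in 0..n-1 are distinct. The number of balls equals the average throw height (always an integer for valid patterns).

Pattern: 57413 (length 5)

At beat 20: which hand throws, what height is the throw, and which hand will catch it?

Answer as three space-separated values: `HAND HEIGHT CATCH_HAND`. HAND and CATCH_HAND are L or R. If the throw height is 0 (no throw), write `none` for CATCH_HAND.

Beat 20: 20 mod 2 = 0, so hand = L
Throw height = pattern[20 mod 5] = pattern[0] = 5
Lands at beat 20+5=25, 25 mod 2 = 1, so catch hand = R

Answer: L 5 R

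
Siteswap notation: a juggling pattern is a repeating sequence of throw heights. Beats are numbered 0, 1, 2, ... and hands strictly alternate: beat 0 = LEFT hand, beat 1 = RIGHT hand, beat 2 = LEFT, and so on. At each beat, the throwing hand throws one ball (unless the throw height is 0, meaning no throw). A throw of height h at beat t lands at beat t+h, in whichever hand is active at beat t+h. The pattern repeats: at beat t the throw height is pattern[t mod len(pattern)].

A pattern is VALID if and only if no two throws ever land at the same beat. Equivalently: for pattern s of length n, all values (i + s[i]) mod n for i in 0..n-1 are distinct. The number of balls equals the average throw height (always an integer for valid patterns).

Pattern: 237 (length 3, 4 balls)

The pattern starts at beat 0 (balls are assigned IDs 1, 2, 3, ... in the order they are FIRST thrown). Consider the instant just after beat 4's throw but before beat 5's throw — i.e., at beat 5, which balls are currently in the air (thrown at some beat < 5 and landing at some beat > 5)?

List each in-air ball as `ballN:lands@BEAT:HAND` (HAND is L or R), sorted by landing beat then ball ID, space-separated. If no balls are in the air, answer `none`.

Beat 0 (L): throw ball1 h=2 -> lands@2:L; in-air after throw: [b1@2:L]
Beat 1 (R): throw ball2 h=3 -> lands@4:L; in-air after throw: [b1@2:L b2@4:L]
Beat 2 (L): throw ball1 h=7 -> lands@9:R; in-air after throw: [b2@4:L b1@9:R]
Beat 3 (R): throw ball3 h=2 -> lands@5:R; in-air after throw: [b2@4:L b3@5:R b1@9:R]
Beat 4 (L): throw ball2 h=3 -> lands@7:R; in-air after throw: [b3@5:R b2@7:R b1@9:R]
Beat 5 (R): throw ball3 h=7 -> lands@12:L; in-air after throw: [b2@7:R b1@9:R b3@12:L]

Answer: ball2:lands@7:R ball1:lands@9:R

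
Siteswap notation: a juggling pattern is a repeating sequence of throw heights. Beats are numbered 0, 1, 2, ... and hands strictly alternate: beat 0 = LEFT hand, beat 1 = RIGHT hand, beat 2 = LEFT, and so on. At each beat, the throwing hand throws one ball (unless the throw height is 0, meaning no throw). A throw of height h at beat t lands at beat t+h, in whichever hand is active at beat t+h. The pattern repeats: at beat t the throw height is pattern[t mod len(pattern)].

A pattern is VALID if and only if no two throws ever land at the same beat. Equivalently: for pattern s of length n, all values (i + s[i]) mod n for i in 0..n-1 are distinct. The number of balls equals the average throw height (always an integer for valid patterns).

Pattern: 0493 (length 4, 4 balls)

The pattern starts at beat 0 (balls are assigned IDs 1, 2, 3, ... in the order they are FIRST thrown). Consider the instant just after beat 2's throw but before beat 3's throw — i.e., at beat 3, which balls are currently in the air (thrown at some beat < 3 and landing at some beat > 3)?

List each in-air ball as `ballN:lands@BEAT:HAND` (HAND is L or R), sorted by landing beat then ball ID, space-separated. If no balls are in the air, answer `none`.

Answer: ball1:lands@5:R ball2:lands@11:R

Derivation:
Beat 1 (R): throw ball1 h=4 -> lands@5:R; in-air after throw: [b1@5:R]
Beat 2 (L): throw ball2 h=9 -> lands@11:R; in-air after throw: [b1@5:R b2@11:R]
Beat 3 (R): throw ball3 h=3 -> lands@6:L; in-air after throw: [b1@5:R b3@6:L b2@11:R]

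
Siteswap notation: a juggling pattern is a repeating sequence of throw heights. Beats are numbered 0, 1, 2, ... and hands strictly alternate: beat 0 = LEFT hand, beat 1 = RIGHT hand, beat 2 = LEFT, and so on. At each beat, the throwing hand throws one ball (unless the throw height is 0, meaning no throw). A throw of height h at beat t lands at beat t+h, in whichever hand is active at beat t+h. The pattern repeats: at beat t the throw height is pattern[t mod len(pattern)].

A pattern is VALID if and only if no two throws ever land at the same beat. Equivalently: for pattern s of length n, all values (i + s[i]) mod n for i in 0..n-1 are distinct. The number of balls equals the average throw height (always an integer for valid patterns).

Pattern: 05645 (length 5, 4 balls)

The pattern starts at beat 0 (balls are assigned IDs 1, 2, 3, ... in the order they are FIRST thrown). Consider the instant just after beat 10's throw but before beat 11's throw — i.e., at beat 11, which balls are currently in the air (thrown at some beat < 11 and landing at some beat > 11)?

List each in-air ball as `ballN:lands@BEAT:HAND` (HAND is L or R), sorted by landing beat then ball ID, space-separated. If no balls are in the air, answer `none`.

Answer: ball2:lands@12:L ball3:lands@13:R ball4:lands@14:L

Derivation:
Beat 1 (R): throw ball1 h=5 -> lands@6:L; in-air after throw: [b1@6:L]
Beat 2 (L): throw ball2 h=6 -> lands@8:L; in-air after throw: [b1@6:L b2@8:L]
Beat 3 (R): throw ball3 h=4 -> lands@7:R; in-air after throw: [b1@6:L b3@7:R b2@8:L]
Beat 4 (L): throw ball4 h=5 -> lands@9:R; in-air after throw: [b1@6:L b3@7:R b2@8:L b4@9:R]
Beat 6 (L): throw ball1 h=5 -> lands@11:R; in-air after throw: [b3@7:R b2@8:L b4@9:R b1@11:R]
Beat 7 (R): throw ball3 h=6 -> lands@13:R; in-air after throw: [b2@8:L b4@9:R b1@11:R b3@13:R]
Beat 8 (L): throw ball2 h=4 -> lands@12:L; in-air after throw: [b4@9:R b1@11:R b2@12:L b3@13:R]
Beat 9 (R): throw ball4 h=5 -> lands@14:L; in-air after throw: [b1@11:R b2@12:L b3@13:R b4@14:L]
Beat 11 (R): throw ball1 h=5 -> lands@16:L; in-air after throw: [b2@12:L b3@13:R b4@14:L b1@16:L]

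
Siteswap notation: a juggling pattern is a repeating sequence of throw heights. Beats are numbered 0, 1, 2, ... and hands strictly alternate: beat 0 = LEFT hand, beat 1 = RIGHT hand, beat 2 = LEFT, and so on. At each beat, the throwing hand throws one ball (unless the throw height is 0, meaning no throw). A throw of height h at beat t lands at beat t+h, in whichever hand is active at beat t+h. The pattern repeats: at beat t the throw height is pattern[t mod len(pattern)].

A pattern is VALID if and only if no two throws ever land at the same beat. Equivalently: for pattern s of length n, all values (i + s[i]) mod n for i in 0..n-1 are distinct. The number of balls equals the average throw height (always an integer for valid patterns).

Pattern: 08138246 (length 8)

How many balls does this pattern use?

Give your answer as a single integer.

Pattern = [0, 8, 1, 3, 8, 2, 4, 6], length n = 8
  position 0: throw height = 0, running sum = 0
  position 1: throw height = 8, running sum = 8
  position 2: throw height = 1, running sum = 9
  position 3: throw height = 3, running sum = 12
  position 4: throw height = 8, running sum = 20
  position 5: throw height = 2, running sum = 22
  position 6: throw height = 4, running sum = 26
  position 7: throw height = 6, running sum = 32
Total sum = 32; balls = sum / n = 32 / 8 = 4

Answer: 4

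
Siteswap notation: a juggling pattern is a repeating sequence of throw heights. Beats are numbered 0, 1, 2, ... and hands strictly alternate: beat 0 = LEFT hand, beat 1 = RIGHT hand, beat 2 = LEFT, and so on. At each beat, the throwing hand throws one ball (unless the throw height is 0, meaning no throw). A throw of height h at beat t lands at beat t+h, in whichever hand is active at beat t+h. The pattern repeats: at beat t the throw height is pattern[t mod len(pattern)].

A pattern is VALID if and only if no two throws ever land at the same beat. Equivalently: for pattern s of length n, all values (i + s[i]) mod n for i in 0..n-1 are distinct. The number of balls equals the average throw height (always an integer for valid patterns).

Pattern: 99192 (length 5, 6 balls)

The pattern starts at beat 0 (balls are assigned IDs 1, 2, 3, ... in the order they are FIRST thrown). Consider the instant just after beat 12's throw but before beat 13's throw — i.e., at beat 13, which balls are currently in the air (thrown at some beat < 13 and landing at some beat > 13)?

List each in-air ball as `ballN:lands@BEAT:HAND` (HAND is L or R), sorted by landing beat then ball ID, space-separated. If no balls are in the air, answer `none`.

Answer: ball5:lands@14:L ball4:lands@15:R ball6:lands@17:R ball2:lands@19:R ball1:lands@20:L

Derivation:
Beat 0 (L): throw ball1 h=9 -> lands@9:R; in-air after throw: [b1@9:R]
Beat 1 (R): throw ball2 h=9 -> lands@10:L; in-air after throw: [b1@9:R b2@10:L]
Beat 2 (L): throw ball3 h=1 -> lands@3:R; in-air after throw: [b3@3:R b1@9:R b2@10:L]
Beat 3 (R): throw ball3 h=9 -> lands@12:L; in-air after throw: [b1@9:R b2@10:L b3@12:L]
Beat 4 (L): throw ball4 h=2 -> lands@6:L; in-air after throw: [b4@6:L b1@9:R b2@10:L b3@12:L]
Beat 5 (R): throw ball5 h=9 -> lands@14:L; in-air after throw: [b4@6:L b1@9:R b2@10:L b3@12:L b5@14:L]
Beat 6 (L): throw ball4 h=9 -> lands@15:R; in-air after throw: [b1@9:R b2@10:L b3@12:L b5@14:L b4@15:R]
Beat 7 (R): throw ball6 h=1 -> lands@8:L; in-air after throw: [b6@8:L b1@9:R b2@10:L b3@12:L b5@14:L b4@15:R]
Beat 8 (L): throw ball6 h=9 -> lands@17:R; in-air after throw: [b1@9:R b2@10:L b3@12:L b5@14:L b4@15:R b6@17:R]
Beat 9 (R): throw ball1 h=2 -> lands@11:R; in-air after throw: [b2@10:L b1@11:R b3@12:L b5@14:L b4@15:R b6@17:R]
Beat 10 (L): throw ball2 h=9 -> lands@19:R; in-air after throw: [b1@11:R b3@12:L b5@14:L b4@15:R b6@17:R b2@19:R]
Beat 11 (R): throw ball1 h=9 -> lands@20:L; in-air after throw: [b3@12:L b5@14:L b4@15:R b6@17:R b2@19:R b1@20:L]
Beat 12 (L): throw ball3 h=1 -> lands@13:R; in-air after throw: [b3@13:R b5@14:L b4@15:R b6@17:R b2@19:R b1@20:L]
Beat 13 (R): throw ball3 h=9 -> lands@22:L; in-air after throw: [b5@14:L b4@15:R b6@17:R b2@19:R b1@20:L b3@22:L]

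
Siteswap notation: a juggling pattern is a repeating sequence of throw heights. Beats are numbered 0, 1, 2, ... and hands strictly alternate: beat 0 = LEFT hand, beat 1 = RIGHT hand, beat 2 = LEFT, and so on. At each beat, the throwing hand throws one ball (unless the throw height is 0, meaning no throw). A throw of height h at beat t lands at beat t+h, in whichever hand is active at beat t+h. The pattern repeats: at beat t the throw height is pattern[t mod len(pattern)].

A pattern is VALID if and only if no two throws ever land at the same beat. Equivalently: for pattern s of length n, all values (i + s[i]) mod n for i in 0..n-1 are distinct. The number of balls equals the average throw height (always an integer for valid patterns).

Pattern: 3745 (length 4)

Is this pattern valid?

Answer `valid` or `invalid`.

Answer: invalid

Derivation:
i=0: (i + s[i]) mod n = (0 + 3) mod 4 = 3
i=1: (i + s[i]) mod n = (1 + 7) mod 4 = 0
i=2: (i + s[i]) mod n = (2 + 4) mod 4 = 2
i=3: (i + s[i]) mod n = (3 + 5) mod 4 = 0
Residues: [3, 0, 2, 0], distinct: False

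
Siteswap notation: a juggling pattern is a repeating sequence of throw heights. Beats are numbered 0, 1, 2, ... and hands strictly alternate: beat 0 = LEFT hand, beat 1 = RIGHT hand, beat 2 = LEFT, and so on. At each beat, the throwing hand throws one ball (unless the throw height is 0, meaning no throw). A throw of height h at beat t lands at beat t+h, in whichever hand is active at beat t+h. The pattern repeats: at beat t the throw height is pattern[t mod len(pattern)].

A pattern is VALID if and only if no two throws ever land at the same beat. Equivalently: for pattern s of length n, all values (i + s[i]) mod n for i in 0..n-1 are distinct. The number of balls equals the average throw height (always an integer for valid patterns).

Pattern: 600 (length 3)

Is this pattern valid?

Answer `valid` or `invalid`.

i=0: (i + s[i]) mod n = (0 + 6) mod 3 = 0
i=1: (i + s[i]) mod n = (1 + 0) mod 3 = 1
i=2: (i + s[i]) mod n = (2 + 0) mod 3 = 2
Residues: [0, 1, 2], distinct: True

Answer: valid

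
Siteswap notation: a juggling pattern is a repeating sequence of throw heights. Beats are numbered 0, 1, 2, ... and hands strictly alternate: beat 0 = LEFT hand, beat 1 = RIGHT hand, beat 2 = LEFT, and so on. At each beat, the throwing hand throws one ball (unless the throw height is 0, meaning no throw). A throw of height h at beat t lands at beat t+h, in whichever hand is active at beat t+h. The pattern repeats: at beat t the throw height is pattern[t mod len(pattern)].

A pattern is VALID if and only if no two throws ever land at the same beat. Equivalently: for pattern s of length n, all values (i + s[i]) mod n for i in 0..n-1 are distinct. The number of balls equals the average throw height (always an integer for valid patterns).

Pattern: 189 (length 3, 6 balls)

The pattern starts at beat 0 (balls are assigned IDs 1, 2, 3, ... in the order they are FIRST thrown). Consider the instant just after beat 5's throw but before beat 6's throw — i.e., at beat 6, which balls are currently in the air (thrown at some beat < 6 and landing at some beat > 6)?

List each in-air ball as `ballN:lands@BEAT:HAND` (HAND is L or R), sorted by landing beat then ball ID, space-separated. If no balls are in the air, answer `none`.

Answer: ball1:lands@9:R ball2:lands@11:R ball3:lands@12:L ball4:lands@14:L

Derivation:
Beat 0 (L): throw ball1 h=1 -> lands@1:R; in-air after throw: [b1@1:R]
Beat 1 (R): throw ball1 h=8 -> lands@9:R; in-air after throw: [b1@9:R]
Beat 2 (L): throw ball2 h=9 -> lands@11:R; in-air after throw: [b1@9:R b2@11:R]
Beat 3 (R): throw ball3 h=1 -> lands@4:L; in-air after throw: [b3@4:L b1@9:R b2@11:R]
Beat 4 (L): throw ball3 h=8 -> lands@12:L; in-air after throw: [b1@9:R b2@11:R b3@12:L]
Beat 5 (R): throw ball4 h=9 -> lands@14:L; in-air after throw: [b1@9:R b2@11:R b3@12:L b4@14:L]
Beat 6 (L): throw ball5 h=1 -> lands@7:R; in-air after throw: [b5@7:R b1@9:R b2@11:R b3@12:L b4@14:L]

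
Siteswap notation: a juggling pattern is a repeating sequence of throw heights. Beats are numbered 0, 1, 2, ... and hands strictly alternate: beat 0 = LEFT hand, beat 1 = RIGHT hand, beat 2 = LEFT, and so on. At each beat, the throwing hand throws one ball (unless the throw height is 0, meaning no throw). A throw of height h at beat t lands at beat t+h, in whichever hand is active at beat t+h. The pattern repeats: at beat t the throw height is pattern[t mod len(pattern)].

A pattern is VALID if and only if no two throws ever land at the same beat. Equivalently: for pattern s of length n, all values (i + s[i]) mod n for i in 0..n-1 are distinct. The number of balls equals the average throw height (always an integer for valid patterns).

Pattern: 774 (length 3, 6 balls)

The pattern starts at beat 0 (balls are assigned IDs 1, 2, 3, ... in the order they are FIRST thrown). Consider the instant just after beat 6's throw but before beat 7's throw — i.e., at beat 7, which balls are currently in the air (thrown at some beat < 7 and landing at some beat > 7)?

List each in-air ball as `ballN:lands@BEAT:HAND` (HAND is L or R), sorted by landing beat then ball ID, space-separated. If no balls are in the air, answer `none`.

Answer: ball2:lands@8:L ball6:lands@9:R ball4:lands@10:L ball5:lands@11:R ball3:lands@13:R

Derivation:
Beat 0 (L): throw ball1 h=7 -> lands@7:R; in-air after throw: [b1@7:R]
Beat 1 (R): throw ball2 h=7 -> lands@8:L; in-air after throw: [b1@7:R b2@8:L]
Beat 2 (L): throw ball3 h=4 -> lands@6:L; in-air after throw: [b3@6:L b1@7:R b2@8:L]
Beat 3 (R): throw ball4 h=7 -> lands@10:L; in-air after throw: [b3@6:L b1@7:R b2@8:L b4@10:L]
Beat 4 (L): throw ball5 h=7 -> lands@11:R; in-air after throw: [b3@6:L b1@7:R b2@8:L b4@10:L b5@11:R]
Beat 5 (R): throw ball6 h=4 -> lands@9:R; in-air after throw: [b3@6:L b1@7:R b2@8:L b6@9:R b4@10:L b5@11:R]
Beat 6 (L): throw ball3 h=7 -> lands@13:R; in-air after throw: [b1@7:R b2@8:L b6@9:R b4@10:L b5@11:R b3@13:R]
Beat 7 (R): throw ball1 h=7 -> lands@14:L; in-air after throw: [b2@8:L b6@9:R b4@10:L b5@11:R b3@13:R b1@14:L]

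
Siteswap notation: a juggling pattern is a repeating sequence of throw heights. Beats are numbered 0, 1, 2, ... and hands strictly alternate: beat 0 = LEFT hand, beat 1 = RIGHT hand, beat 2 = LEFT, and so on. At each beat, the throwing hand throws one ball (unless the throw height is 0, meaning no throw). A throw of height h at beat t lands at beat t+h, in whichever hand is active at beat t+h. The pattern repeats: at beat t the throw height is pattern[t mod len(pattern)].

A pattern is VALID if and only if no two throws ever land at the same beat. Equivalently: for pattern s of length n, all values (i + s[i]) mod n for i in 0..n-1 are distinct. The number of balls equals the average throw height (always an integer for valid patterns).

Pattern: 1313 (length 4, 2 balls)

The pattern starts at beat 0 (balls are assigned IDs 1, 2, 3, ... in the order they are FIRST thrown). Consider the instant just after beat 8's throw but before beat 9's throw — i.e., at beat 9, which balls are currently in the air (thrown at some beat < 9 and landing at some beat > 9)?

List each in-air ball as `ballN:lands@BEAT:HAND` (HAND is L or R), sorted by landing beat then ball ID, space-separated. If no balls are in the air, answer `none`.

Answer: ball2:lands@10:L

Derivation:
Beat 0 (L): throw ball1 h=1 -> lands@1:R; in-air after throw: [b1@1:R]
Beat 1 (R): throw ball1 h=3 -> lands@4:L; in-air after throw: [b1@4:L]
Beat 2 (L): throw ball2 h=1 -> lands@3:R; in-air after throw: [b2@3:R b1@4:L]
Beat 3 (R): throw ball2 h=3 -> lands@6:L; in-air after throw: [b1@4:L b2@6:L]
Beat 4 (L): throw ball1 h=1 -> lands@5:R; in-air after throw: [b1@5:R b2@6:L]
Beat 5 (R): throw ball1 h=3 -> lands@8:L; in-air after throw: [b2@6:L b1@8:L]
Beat 6 (L): throw ball2 h=1 -> lands@7:R; in-air after throw: [b2@7:R b1@8:L]
Beat 7 (R): throw ball2 h=3 -> lands@10:L; in-air after throw: [b1@8:L b2@10:L]
Beat 8 (L): throw ball1 h=1 -> lands@9:R; in-air after throw: [b1@9:R b2@10:L]
Beat 9 (R): throw ball1 h=3 -> lands@12:L; in-air after throw: [b2@10:L b1@12:L]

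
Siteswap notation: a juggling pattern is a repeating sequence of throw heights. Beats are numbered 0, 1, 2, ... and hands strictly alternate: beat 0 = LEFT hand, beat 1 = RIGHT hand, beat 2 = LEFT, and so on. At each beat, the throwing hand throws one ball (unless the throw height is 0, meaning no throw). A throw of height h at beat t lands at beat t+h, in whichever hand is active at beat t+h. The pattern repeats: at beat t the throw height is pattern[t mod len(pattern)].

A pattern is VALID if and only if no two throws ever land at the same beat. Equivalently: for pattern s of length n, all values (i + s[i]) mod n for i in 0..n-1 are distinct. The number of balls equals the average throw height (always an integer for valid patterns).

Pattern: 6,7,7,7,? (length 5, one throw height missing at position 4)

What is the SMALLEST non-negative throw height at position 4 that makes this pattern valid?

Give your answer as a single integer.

Answer: 3

Derivation:
i=0: (0 + 6) mod 5 = 1
i=1: (1 + 7) mod 5 = 3
i=2: (2 + 7) mod 5 = 4
i=3: (3 + 7) mod 5 = 0
i=4: s[i]=? (unknown)
Known residues: [0, 1, 3, 4]; need a permutation of 0..4, so missing residue r = 2
Need (4 + s) mod 5 = 2; smallest s = (2 - 4) mod 5 = 3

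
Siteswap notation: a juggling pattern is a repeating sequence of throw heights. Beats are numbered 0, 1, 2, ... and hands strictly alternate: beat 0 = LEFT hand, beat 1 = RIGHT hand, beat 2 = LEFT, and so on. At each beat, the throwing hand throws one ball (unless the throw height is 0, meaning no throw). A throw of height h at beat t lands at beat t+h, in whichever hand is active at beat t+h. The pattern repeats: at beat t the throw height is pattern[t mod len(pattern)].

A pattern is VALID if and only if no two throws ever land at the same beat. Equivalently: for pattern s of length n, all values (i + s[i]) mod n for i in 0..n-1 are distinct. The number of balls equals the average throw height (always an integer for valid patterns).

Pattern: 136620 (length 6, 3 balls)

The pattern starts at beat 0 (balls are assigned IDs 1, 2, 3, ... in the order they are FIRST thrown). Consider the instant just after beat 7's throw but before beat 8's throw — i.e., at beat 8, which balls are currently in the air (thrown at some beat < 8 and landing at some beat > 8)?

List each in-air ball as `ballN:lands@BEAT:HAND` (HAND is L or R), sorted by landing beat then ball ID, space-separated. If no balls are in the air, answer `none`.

Answer: ball3:lands@9:R ball1:lands@10:L

Derivation:
Beat 0 (L): throw ball1 h=1 -> lands@1:R; in-air after throw: [b1@1:R]
Beat 1 (R): throw ball1 h=3 -> lands@4:L; in-air after throw: [b1@4:L]
Beat 2 (L): throw ball2 h=6 -> lands@8:L; in-air after throw: [b1@4:L b2@8:L]
Beat 3 (R): throw ball3 h=6 -> lands@9:R; in-air after throw: [b1@4:L b2@8:L b3@9:R]
Beat 4 (L): throw ball1 h=2 -> lands@6:L; in-air after throw: [b1@6:L b2@8:L b3@9:R]
Beat 6 (L): throw ball1 h=1 -> lands@7:R; in-air after throw: [b1@7:R b2@8:L b3@9:R]
Beat 7 (R): throw ball1 h=3 -> lands@10:L; in-air after throw: [b2@8:L b3@9:R b1@10:L]
Beat 8 (L): throw ball2 h=6 -> lands@14:L; in-air after throw: [b3@9:R b1@10:L b2@14:L]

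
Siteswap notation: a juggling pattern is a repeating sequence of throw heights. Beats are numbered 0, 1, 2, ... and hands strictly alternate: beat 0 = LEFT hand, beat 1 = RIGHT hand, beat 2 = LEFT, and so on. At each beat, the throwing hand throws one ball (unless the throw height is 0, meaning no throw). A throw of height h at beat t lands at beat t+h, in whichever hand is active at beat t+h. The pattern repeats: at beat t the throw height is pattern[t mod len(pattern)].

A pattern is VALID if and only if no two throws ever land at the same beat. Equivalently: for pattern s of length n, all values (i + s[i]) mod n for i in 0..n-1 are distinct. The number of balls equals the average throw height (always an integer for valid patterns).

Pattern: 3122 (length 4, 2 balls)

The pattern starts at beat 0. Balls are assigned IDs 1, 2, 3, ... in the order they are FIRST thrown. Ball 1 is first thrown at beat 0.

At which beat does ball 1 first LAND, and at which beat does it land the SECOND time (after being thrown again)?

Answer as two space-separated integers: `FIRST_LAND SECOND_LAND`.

Beat 0 (L): throw ball1 h=3 -> lands@3:R; in-air after throw: [b1@3:R]
Beat 1 (R): throw ball2 h=1 -> lands@2:L; in-air after throw: [b2@2:L b1@3:R]
Beat 2 (L): throw ball2 h=2 -> lands@4:L; in-air after throw: [b1@3:R b2@4:L]
Beat 3 (R): throw ball1 h=2 -> lands@5:R; in-air after throw: [b2@4:L b1@5:R]
Beat 4 (L): throw ball2 h=3 -> lands@7:R; in-air after throw: [b1@5:R b2@7:R]
Beat 5 (R): throw ball1 h=1 -> lands@6:L; in-air after throw: [b1@6:L b2@7:R]
Ball 1: thrown@0 h=3 -> first land @3; rethrown@3 h=2 -> second land @5

Answer: 3 5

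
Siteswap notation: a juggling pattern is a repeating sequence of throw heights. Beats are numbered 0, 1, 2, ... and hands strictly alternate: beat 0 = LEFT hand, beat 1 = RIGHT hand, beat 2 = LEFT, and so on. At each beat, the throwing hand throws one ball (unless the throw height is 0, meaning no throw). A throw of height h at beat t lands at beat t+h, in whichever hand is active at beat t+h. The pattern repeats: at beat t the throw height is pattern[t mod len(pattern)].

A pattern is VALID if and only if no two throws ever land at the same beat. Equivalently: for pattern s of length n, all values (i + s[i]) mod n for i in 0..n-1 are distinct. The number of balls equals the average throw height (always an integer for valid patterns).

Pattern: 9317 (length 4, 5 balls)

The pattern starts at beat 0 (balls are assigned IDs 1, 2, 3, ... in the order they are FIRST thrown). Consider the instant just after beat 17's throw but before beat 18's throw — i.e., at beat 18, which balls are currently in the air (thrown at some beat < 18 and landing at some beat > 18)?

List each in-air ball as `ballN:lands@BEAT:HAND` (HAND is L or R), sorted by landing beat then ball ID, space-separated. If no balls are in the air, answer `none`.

Answer: ball4:lands@20:L ball1:lands@21:R ball5:lands@22:L ball2:lands@25:R

Derivation:
Beat 0 (L): throw ball1 h=9 -> lands@9:R; in-air after throw: [b1@9:R]
Beat 1 (R): throw ball2 h=3 -> lands@4:L; in-air after throw: [b2@4:L b1@9:R]
Beat 2 (L): throw ball3 h=1 -> lands@3:R; in-air after throw: [b3@3:R b2@4:L b1@9:R]
Beat 3 (R): throw ball3 h=7 -> lands@10:L; in-air after throw: [b2@4:L b1@9:R b3@10:L]
Beat 4 (L): throw ball2 h=9 -> lands@13:R; in-air after throw: [b1@9:R b3@10:L b2@13:R]
Beat 5 (R): throw ball4 h=3 -> lands@8:L; in-air after throw: [b4@8:L b1@9:R b3@10:L b2@13:R]
Beat 6 (L): throw ball5 h=1 -> lands@7:R; in-air after throw: [b5@7:R b4@8:L b1@9:R b3@10:L b2@13:R]
Beat 7 (R): throw ball5 h=7 -> lands@14:L; in-air after throw: [b4@8:L b1@9:R b3@10:L b2@13:R b5@14:L]
Beat 8 (L): throw ball4 h=9 -> lands@17:R; in-air after throw: [b1@9:R b3@10:L b2@13:R b5@14:L b4@17:R]
Beat 9 (R): throw ball1 h=3 -> lands@12:L; in-air after throw: [b3@10:L b1@12:L b2@13:R b5@14:L b4@17:R]
Beat 10 (L): throw ball3 h=1 -> lands@11:R; in-air after throw: [b3@11:R b1@12:L b2@13:R b5@14:L b4@17:R]
Beat 11 (R): throw ball3 h=7 -> lands@18:L; in-air after throw: [b1@12:L b2@13:R b5@14:L b4@17:R b3@18:L]
Beat 12 (L): throw ball1 h=9 -> lands@21:R; in-air after throw: [b2@13:R b5@14:L b4@17:R b3@18:L b1@21:R]
Beat 13 (R): throw ball2 h=3 -> lands@16:L; in-air after throw: [b5@14:L b2@16:L b4@17:R b3@18:L b1@21:R]
Beat 14 (L): throw ball5 h=1 -> lands@15:R; in-air after throw: [b5@15:R b2@16:L b4@17:R b3@18:L b1@21:R]
Beat 15 (R): throw ball5 h=7 -> lands@22:L; in-air after throw: [b2@16:L b4@17:R b3@18:L b1@21:R b5@22:L]
Beat 16 (L): throw ball2 h=9 -> lands@25:R; in-air after throw: [b4@17:R b3@18:L b1@21:R b5@22:L b2@25:R]
Beat 17 (R): throw ball4 h=3 -> lands@20:L; in-air after throw: [b3@18:L b4@20:L b1@21:R b5@22:L b2@25:R]
Beat 18 (L): throw ball3 h=1 -> lands@19:R; in-air after throw: [b3@19:R b4@20:L b1@21:R b5@22:L b2@25:R]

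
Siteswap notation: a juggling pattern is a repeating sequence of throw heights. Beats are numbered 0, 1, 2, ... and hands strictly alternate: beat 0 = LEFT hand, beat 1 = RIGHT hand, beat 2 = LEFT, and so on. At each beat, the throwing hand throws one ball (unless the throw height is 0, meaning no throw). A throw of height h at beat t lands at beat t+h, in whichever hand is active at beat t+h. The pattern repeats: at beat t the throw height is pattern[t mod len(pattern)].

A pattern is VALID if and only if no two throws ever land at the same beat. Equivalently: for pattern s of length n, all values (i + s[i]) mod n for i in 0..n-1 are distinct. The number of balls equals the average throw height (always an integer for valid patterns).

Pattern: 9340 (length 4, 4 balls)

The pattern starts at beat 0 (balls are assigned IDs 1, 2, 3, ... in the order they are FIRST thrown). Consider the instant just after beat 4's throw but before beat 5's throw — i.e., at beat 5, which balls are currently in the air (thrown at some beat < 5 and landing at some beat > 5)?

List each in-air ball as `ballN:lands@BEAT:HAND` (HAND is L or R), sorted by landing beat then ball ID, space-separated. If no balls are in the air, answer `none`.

Answer: ball3:lands@6:L ball1:lands@9:R ball2:lands@13:R

Derivation:
Beat 0 (L): throw ball1 h=9 -> lands@9:R; in-air after throw: [b1@9:R]
Beat 1 (R): throw ball2 h=3 -> lands@4:L; in-air after throw: [b2@4:L b1@9:R]
Beat 2 (L): throw ball3 h=4 -> lands@6:L; in-air after throw: [b2@4:L b3@6:L b1@9:R]
Beat 4 (L): throw ball2 h=9 -> lands@13:R; in-air after throw: [b3@6:L b1@9:R b2@13:R]
Beat 5 (R): throw ball4 h=3 -> lands@8:L; in-air after throw: [b3@6:L b4@8:L b1@9:R b2@13:R]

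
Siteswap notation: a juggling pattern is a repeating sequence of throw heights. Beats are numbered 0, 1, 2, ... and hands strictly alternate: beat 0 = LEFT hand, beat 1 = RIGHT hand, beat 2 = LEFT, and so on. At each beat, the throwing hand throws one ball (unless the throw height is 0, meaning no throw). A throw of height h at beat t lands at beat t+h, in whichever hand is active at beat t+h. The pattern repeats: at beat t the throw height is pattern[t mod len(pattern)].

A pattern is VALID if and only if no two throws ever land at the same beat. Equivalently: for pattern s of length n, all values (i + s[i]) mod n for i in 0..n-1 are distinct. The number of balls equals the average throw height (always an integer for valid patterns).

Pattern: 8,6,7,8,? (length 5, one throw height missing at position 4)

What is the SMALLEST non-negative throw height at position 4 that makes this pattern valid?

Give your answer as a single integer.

i=0: (0 + 8) mod 5 = 3
i=1: (1 + 6) mod 5 = 2
i=2: (2 + 7) mod 5 = 4
i=3: (3 + 8) mod 5 = 1
i=4: s[i]=? (unknown)
Known residues: [1, 2, 3, 4]; need a permutation of 0..4, so missing residue r = 0
Need (4 + s) mod 5 = 0; smallest s = (0 - 4) mod 5 = 1

Answer: 1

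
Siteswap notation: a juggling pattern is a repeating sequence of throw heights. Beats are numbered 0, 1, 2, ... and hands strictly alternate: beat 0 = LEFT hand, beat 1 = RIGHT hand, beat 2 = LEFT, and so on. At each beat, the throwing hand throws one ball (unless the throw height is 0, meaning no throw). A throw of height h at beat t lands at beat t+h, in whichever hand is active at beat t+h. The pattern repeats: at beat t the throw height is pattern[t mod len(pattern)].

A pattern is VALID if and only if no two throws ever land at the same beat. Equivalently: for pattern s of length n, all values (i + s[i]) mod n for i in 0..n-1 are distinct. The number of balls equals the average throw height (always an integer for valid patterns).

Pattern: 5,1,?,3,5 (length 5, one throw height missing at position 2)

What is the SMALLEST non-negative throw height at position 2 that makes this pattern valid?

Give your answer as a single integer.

i=0: (0 + 5) mod 5 = 0
i=1: (1 + 1) mod 5 = 2
i=2: s[i]=? (unknown)
i=3: (3 + 3) mod 5 = 1
i=4: (4 + 5) mod 5 = 4
Known residues: [0, 1, 2, 4]; need a permutation of 0..4, so missing residue r = 3
Need (2 + s) mod 5 = 3; smallest s = (3 - 2) mod 5 = 1

Answer: 1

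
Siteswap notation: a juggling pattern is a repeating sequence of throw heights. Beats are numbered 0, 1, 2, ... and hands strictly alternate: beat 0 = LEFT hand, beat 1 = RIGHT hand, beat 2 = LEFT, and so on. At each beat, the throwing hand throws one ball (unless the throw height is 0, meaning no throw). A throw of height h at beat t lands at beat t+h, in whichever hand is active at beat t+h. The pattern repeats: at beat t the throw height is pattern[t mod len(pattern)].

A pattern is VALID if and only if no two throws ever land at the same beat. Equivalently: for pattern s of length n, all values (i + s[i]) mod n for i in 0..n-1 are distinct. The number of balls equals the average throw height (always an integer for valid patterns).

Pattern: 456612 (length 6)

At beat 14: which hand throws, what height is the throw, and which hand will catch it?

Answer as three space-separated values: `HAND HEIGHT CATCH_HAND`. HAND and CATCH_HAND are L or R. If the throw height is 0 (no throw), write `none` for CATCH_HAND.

Beat 14: 14 mod 2 = 0, so hand = L
Throw height = pattern[14 mod 6] = pattern[2] = 6
Lands at beat 14+6=20, 20 mod 2 = 0, so catch hand = L

Answer: L 6 L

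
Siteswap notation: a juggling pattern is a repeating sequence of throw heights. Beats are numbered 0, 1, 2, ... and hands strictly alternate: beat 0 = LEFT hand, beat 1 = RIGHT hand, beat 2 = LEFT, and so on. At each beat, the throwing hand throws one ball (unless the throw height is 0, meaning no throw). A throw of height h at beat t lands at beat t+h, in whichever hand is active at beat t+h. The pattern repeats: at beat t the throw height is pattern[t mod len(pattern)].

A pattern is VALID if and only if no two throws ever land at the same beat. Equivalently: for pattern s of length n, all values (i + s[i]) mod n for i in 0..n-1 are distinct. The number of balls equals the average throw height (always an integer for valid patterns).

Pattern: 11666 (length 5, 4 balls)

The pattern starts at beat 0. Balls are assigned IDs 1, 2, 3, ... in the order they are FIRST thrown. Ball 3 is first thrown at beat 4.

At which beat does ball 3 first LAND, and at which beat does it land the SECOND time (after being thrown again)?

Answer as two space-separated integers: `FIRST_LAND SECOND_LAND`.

Answer: 10 11

Derivation:
Beat 0 (L): throw ball1 h=1 -> lands@1:R; in-air after throw: [b1@1:R]
Beat 1 (R): throw ball1 h=1 -> lands@2:L; in-air after throw: [b1@2:L]
Beat 2 (L): throw ball1 h=6 -> lands@8:L; in-air after throw: [b1@8:L]
Beat 3 (R): throw ball2 h=6 -> lands@9:R; in-air after throw: [b1@8:L b2@9:R]
Beat 4 (L): throw ball3 h=6 -> lands@10:L; in-air after throw: [b1@8:L b2@9:R b3@10:L]
Beat 5 (R): throw ball4 h=1 -> lands@6:L; in-air after throw: [b4@6:L b1@8:L b2@9:R b3@10:L]
Beat 6 (L): throw ball4 h=1 -> lands@7:R; in-air after throw: [b4@7:R b1@8:L b2@9:R b3@10:L]
Beat 7 (R): throw ball4 h=6 -> lands@13:R; in-air after throw: [b1@8:L b2@9:R b3@10:L b4@13:R]
Beat 8 (L): throw ball1 h=6 -> lands@14:L; in-air after throw: [b2@9:R b3@10:L b4@13:R b1@14:L]
Beat 9 (R): throw ball2 h=6 -> lands@15:R; in-air after throw: [b3@10:L b4@13:R b1@14:L b2@15:R]
Beat 10 (L): throw ball3 h=1 -> lands@11:R; in-air after throw: [b3@11:R b4@13:R b1@14:L b2@15:R]
Beat 11 (R): throw ball3 h=1 -> lands@12:L; in-air after throw: [b3@12:L b4@13:R b1@14:L b2@15:R]
Ball 3: thrown@4 h=6 -> first land @10; rethrown@10 h=1 -> second land @11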